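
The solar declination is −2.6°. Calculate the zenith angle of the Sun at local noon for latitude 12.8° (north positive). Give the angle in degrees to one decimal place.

At local solar noon the hour angle is zero, so the zenith angle is |φ − δ| = |12.8° − (-2.6°)| = 15.4°.

15.4°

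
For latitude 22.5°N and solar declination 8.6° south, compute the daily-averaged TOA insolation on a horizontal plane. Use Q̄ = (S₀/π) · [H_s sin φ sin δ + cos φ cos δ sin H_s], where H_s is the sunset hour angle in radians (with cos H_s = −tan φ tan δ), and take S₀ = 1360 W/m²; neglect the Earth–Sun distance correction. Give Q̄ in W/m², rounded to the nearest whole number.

The sunset hour angle satisfies cos H_s = −tan φ tan δ = 0.0626, giving H_s = 86.41°. In radians, H_s = 1.5081.
H_s sin φ sin δ = 1.5081 × 0.3827 × -0.1495 = -0.0863.
cos φ cos δ sin H_s = 0.9239 × 0.9888 × 0.9980 = 0.9117.
Q̄ = (1360/π) × (-0.0863 + 0.9117) = 432.90 × 0.8254 = 357.32 W/m².

357 W/m²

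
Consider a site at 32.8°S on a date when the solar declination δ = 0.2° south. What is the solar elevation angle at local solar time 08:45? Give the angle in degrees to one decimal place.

33.8°

Hour angle H = 15° × (8.75 − 12) = -48.75°.
With φ = -32.8°, δ = -0.2°, H = -48.75°: sin φ sin δ = 0.0019, cos φ cos δ cos H = 0.5542, so cos θ_z = 0.5561.
θ_z = arccos(0.5561) = 56.21°, so the elevation is 90° − 56.21° = 33.79°.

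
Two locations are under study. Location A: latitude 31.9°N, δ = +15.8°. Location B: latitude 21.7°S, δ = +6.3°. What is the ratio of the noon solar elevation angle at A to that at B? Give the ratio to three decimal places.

1.192

A: 90° − |31.9 − (15.8)| = 73.90°.
B: 90° − |-21.7 − (6.3)| = 62.00°.
Ratio A/B = 73.9000 / 62.0000 = 1.1919.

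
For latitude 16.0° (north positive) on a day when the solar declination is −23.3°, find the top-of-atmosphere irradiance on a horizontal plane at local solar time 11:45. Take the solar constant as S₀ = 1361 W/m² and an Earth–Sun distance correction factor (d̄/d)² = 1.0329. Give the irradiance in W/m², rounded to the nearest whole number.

Hour angle H = 15° × (11.75 − 12) = -3.75°.
cos θ_z = sin(16.0°) sin(-23.3°) + cos(16.0°) cos(-23.3°) cos(-3.75°) = -0.1090 + 0.8810 = 0.7720.
Top-of-atmosphere irradiance = S₀ (d̄/d)² cos θ_z = 1361 × 1.0329 × 0.7720 = 1085.26 W/m².

1085 W/m²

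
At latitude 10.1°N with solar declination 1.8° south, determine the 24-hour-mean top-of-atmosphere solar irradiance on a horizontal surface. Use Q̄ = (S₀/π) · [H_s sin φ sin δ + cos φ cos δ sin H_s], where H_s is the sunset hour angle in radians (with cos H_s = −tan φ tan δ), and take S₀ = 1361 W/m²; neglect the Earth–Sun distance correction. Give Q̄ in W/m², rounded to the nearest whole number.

cos H_s = −tan(10.1°) · tan(-1.8°) = 0.0056, so H_s = arccos(0.0056) = 89.68°. In radians, H_s = 1.5652.
H_s sin φ sin δ = 1.5652 × 0.1754 × -0.0314 = -0.0086.
cos φ cos δ sin H_s = 0.9845 × 0.9995 × 1.0000 = 0.9840.
Q̄ = (1361/π) × (-0.0086 + 0.9840) = 433.22 × 0.9754 = 422.56 W/m².

423 W/m²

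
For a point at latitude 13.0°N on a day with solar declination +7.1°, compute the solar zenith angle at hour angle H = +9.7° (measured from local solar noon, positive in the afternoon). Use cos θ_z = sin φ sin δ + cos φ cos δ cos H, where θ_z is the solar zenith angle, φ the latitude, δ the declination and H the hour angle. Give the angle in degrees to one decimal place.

cos θ_z = sin(13.0°) sin(7.1°) + cos(13.0°) cos(7.1°) cos(9.70°) = 0.0278 + 0.9531 = 0.9809.
θ_z = arccos(0.9809) = 11.22°.

11.2°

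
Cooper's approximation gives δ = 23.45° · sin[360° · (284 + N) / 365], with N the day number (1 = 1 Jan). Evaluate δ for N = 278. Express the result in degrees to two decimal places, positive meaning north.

360 × (284 + 278) / 365 = 554.301°; sin(554.301°) = -0.2470.
δ = 23.45 × -0.2470 = -5.792° ≈ -5.79°.

-5.79°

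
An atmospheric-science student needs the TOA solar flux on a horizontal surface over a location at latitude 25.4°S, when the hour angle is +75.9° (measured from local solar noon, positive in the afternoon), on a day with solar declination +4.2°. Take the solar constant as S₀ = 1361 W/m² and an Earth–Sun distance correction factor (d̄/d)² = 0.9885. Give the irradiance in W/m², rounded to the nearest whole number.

253 W/m²

cos θ_z = sin φ sin δ + cos φ cos δ cos H = (-0.4289)(0.0732) + (0.9033)(0.9973)(0.2436) = 0.1881.
Top-of-atmosphere irradiance = S₀ (d̄/d)² cos θ_z = 1361 × 0.9885 × 0.1881 = 253.06 W/m².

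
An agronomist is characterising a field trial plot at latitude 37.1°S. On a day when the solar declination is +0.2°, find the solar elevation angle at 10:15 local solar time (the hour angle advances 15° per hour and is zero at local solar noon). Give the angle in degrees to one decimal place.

45.5°

Hour angle H = 15° × (10.25 − 12) = -26.25°.
With φ = -37.1°, δ = 0.2°, H = -26.25°: sin φ sin δ = -0.0021, cos φ cos δ cos H = 0.7153, so cos θ_z = 0.7132.
θ_z = arccos(0.7132) = 44.50°, so the elevation is 90° − 44.50° = 45.50°.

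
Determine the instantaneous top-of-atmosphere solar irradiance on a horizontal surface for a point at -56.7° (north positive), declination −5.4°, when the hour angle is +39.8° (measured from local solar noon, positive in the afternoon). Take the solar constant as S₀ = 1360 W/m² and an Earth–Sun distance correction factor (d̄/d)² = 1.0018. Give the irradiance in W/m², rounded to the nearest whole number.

cos θ_z = sin φ sin δ + cos φ cos δ cos H = (-0.8358)(-0.0941) + (0.5490)(0.9956)(0.7683) = 0.4986.
Top-of-atmosphere irradiance = S₀ (d̄/d)² cos θ_z = 1360 × 1.0018 × 0.4986 = 679.32 W/m².

679 W/m²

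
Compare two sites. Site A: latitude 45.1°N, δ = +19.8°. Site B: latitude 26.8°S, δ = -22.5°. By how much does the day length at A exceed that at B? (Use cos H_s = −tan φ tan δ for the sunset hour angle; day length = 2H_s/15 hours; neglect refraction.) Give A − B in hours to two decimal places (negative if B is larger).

+1.21 h

A: H_s = arccos(−tan 45.1° · tan 19.8°) = 111.18°, so 2H_s/15 = 14.8240 h.
B: H_s = arccos(−tan -26.8° · tan -22.5°) = 102.08°, so 2H_s/15 = 13.6107 h.
A − B = 14.8240 − 13.6107 = 1.2133 h.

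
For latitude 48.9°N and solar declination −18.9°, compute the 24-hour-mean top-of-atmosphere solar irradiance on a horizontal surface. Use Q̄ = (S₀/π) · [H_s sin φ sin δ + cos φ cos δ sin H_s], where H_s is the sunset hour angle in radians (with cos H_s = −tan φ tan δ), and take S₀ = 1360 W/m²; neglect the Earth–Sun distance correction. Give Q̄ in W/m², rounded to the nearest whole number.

cos H_s = −tan(48.9°) · tan(-18.9°) = 0.3925, so H_s = arccos(0.3925) = 66.89°. In radians, H_s = 1.1675.
H_s sin φ sin δ = 1.1675 × 0.7536 × -0.3239 = -0.2850.
cos φ cos δ sin H_s = 0.6574 × 0.9461 × 0.9198 = 0.5721.
Q̄ = (1360/π) × (-0.2850 + 0.5721) = 432.90 × 0.2871 = 124.29 W/m².

124 W/m²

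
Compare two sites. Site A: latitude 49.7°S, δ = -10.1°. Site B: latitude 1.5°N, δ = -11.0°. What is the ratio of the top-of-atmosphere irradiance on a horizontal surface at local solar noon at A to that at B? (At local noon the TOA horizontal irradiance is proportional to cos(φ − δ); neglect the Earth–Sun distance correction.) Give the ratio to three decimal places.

A: cos θ_z = cos(-49.7° − (-10.1°)) = 0.7705.
B: cos θ_z = cos(1.5° − (-11.0°)) = 0.9763.
Ratio A/B = 0.7705 / 0.9763 = 0.7892.

0.789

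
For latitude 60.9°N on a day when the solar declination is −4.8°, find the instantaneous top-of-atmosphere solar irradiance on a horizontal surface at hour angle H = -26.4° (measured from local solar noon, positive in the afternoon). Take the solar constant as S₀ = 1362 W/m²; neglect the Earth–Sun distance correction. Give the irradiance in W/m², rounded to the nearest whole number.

492 W/m²

With φ = 60.9°, δ = -4.8°, H = -26.40°: sin φ sin δ = -0.0731, cos φ cos δ cos H = 0.4341, so cos θ_z = 0.3610.
Top-of-atmosphere irradiance = S₀ cos θ_z = 1362 × 0.3610 = 491.68 W/m².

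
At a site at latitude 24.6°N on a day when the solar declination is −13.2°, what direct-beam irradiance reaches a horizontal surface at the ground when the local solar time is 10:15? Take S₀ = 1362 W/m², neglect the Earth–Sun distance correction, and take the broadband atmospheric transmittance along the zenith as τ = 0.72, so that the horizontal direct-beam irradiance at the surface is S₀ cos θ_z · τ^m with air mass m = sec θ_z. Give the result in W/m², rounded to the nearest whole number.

595 W/m²

Hour angle H = 15° × (10.25 − 12) = -26.25°.
cos θ_z = sin φ sin δ + cos φ cos δ cos H = (0.4163)(-0.2284) + (0.9092)(0.9736)(0.8969) = 0.6989.
Air mass m = 1/cos θ_z = 1/0.6989 = 1.431; τ^m = 0.72^1.431 = 0.6249.
Surface direct beam = 1362 × 0.6989 × 0.6249 = 594.84 W/m².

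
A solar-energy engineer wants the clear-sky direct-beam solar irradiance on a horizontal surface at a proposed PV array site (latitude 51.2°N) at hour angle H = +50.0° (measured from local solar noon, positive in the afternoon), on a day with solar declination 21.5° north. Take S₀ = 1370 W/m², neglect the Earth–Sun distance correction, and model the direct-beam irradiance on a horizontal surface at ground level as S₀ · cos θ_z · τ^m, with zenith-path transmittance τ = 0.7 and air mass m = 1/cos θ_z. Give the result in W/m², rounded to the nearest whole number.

With φ = 51.2°, δ = 21.5°, H = 50.00°: sin φ sin δ = 0.2856, cos φ cos δ cos H = 0.3747, so cos θ_z = 0.6603.
Air mass m = 1/cos θ_z = 1/0.6603 = 1.514; τ^m = 0.7^1.514 = 0.5827.
Surface direct beam = 1370 × 0.6603 × 0.5827 = 527.12 W/m².

527 W/m²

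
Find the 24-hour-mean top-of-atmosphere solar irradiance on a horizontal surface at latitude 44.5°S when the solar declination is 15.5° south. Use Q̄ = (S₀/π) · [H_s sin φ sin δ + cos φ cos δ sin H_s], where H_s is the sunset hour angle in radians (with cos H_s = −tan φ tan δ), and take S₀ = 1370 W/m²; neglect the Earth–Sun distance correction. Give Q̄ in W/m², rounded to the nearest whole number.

439 W/m²

cos H_s = −tan(-44.5°) · tan(-15.5°) = -0.2725, so H_s = arccos(-0.2725) = 105.81°. In radians, H_s = 1.8467.
H_s sin φ sin δ = 1.8467 × -0.7009 × -0.2672 = 0.3459.
cos φ cos δ sin H_s = 0.7133 × 0.9636 × 0.9622 = 0.6614.
Q̄ = (1370/π) × (0.3459 + 0.6614) = 436.08 × 1.0073 = 439.26 W/m².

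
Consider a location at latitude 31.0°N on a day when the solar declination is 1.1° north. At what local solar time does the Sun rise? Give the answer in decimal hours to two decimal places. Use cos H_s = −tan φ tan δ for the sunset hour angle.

−tan φ tan δ = −(0.6009)(0.0192) = -0.0115; H_s = arccos(-0.0115) = 90.66°.
Sunrise is at 12 − H_s/15 = 12 − 6.044 = 5.956 h local solar time.

5.96 h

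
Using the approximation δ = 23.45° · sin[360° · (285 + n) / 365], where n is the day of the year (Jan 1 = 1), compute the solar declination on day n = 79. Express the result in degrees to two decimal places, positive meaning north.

-0.40°

360 × (285 + 79) / 365 = 359.014°; sin(359.014°) = -0.0172.
δ = 23.45 × -0.0172 = -0.403° ≈ -0.40°.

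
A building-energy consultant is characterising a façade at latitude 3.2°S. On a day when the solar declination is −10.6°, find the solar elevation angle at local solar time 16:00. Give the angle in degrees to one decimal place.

Hour angle H = 15° × (16 − 12) = 60.00°.
With φ = -3.2°, δ = -10.6°, H = 60.00°: sin φ sin δ = 0.0103, cos φ cos δ cos H = 0.4907, so cos θ_z = 0.5010.
θ_z = arccos(0.5010) = 59.93°, so the elevation is 90° − 59.93° = 30.07°.

30.1°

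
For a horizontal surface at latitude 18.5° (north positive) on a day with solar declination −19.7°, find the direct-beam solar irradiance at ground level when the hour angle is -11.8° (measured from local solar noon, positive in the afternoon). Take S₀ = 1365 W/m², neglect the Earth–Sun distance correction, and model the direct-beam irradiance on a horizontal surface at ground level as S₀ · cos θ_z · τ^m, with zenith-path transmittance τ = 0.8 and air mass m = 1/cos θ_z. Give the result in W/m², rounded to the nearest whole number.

cos θ_z = sin φ sin δ + cos φ cos δ cos H = (0.3173)(-0.3371) + (0.9483)(0.9415)(0.9789) = 0.7670.
Air mass m = 1/cos θ_z = 1/0.7670 = 1.304; τ^m = 0.8^1.304 = 0.7475.
Surface direct beam = 1365 × 0.7670 × 0.7475 = 782.60 W/m².

783 W/m²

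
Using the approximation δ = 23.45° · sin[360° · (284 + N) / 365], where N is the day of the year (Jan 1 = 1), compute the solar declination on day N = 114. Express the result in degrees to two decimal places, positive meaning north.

360 × (284 + 114) / 365 = 392.548°; sin(392.548°) = 0.5380.
δ = 23.45 × 0.5380 = 12.616° ≈ +12.62°.

+12.62°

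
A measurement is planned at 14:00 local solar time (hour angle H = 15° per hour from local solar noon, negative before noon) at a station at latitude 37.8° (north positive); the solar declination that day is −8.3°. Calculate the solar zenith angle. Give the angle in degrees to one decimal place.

Hour angle H = 15° × (14 − 12) = 30.00°.
With φ = 37.8°, δ = -8.3°, H = 30.00°: sin φ sin δ = -0.0885, cos φ cos δ cos H = 0.6771, so cos θ_z = 0.5886.
θ_z = arccos(0.5886) = 53.94°.

53.9°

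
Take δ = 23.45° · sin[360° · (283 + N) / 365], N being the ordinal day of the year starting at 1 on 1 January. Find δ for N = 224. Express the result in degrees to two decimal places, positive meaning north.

360 × (283 + 224) / 365 = 500.055°; sin(500.055°) = 0.6421.
δ = 23.45 × 0.6421 = 15.057° ≈ +15.06°.

+15.06°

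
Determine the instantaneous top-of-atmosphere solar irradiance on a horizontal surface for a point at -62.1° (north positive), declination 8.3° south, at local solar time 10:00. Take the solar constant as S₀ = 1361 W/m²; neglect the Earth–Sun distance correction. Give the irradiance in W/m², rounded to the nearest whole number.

719 W/m²

Hour angle H = 15° × (10 − 12) = -30.00°.
cos θ_z = sin φ sin δ + cos φ cos δ cos H = (-0.8838)(-0.1444) + (0.4679)(0.9895)(0.8660) = 0.5286.
Top-of-atmosphere irradiance = S₀ cos θ_z = 1361 × 0.5286 = 719.42 W/m².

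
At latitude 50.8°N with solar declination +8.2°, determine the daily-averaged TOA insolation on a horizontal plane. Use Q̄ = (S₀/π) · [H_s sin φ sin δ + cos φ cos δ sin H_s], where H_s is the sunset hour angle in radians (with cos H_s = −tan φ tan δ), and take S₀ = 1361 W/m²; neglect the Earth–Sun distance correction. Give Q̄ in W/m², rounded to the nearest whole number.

350 W/m²

−tan φ tan δ = −(1.2261)(0.1441) = -0.1767; H_s = arccos(-0.1767) = 100.18°. In radians, H_s = 1.7485.
H_s sin φ sin δ = 1.7485 × 0.7749 × 0.1426 = 0.1932.
cos φ cos δ sin H_s = 0.6320 × 0.9898 × 0.9843 = 0.6157.
Q̄ = (1361/π) × (0.1932 + 0.6157) = 433.22 × 0.8089 = 350.43 W/m².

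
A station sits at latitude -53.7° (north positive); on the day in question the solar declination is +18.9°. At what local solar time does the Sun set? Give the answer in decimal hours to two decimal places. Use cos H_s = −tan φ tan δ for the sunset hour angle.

−tan φ tan δ = −(-1.3613)(0.3424) = 0.4661; H_s = arccos(0.4661) = 62.22°.
Sunset is at 12 + H_s/15 = 12 + 4.148 = 16.148 h local solar time.

16.15 h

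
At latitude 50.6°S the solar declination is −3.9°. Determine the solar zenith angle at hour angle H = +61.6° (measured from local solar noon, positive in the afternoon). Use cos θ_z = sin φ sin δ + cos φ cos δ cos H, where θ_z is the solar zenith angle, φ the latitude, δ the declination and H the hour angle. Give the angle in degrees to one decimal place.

With φ = -50.6°, δ = -3.9°, H = 61.60°: sin φ sin δ = 0.0526, cos φ cos δ cos H = 0.3012, so cos θ_z = 0.3538.
θ_z = arccos(0.3538) = 69.28°.

69.3°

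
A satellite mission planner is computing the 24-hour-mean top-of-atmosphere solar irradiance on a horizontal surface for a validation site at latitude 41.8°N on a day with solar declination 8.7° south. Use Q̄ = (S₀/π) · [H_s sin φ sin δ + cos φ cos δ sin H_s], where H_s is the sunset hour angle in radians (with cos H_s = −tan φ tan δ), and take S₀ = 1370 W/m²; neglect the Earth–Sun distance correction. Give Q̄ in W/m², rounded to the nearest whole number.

−tan φ tan δ = −(0.8941)(-0.1530) = 0.1368; H_s = arccos(0.1368) = 82.14°. In radians, H_s = 1.4336.
H_s sin φ sin δ = 1.4336 × 0.6665 × -0.1513 = -0.1446.
cos φ cos δ sin H_s = 0.7455 × 0.9885 × 0.9906 = 0.7300.
Q̄ = (1370/π) × (-0.1446 + 0.7300) = 436.08 × 0.5854 = 255.28 W/m².

255 W/m²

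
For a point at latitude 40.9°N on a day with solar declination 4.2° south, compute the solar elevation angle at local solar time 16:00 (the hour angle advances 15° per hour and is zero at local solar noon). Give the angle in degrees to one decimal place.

Hour angle H = 15° × (16 − 12) = 60.00°.
With φ = 40.9°, δ = -4.2°, H = 60.00°: sin φ sin δ = -0.0480, cos φ cos δ cos H = 0.3769, so cos θ_z = 0.3289.
θ_z = arccos(0.3289) = 70.80°, so the elevation is 90° − 70.80° = 19.20°.

19.2°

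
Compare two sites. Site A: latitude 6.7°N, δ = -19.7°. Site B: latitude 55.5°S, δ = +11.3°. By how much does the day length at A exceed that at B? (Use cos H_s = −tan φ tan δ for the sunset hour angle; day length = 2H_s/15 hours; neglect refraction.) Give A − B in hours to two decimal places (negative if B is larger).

+1.93 h

A: H_s = arccos(−tan 6.7° · tan -19.7°) = 87.59°, so 2H_s/15 = 11.6787 h.
B: H_s = arccos(−tan -55.5° · tan 11.3°) = 73.10°, so 2H_s/15 = 9.7467 h.
A − B = 11.6787 − 9.7467 = 1.9320 h.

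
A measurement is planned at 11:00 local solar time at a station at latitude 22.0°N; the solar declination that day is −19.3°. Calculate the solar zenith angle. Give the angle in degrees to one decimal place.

Hour angle H = 15° × (11 − 12) = -15.00°.
cos θ_z = sin(22.0°) sin(-19.3°) + cos(22.0°) cos(-19.3°) cos(-15.00°) = -0.1238 + 0.8453 = 0.7215.
θ_z = arccos(0.7215) = 43.82°.

43.8°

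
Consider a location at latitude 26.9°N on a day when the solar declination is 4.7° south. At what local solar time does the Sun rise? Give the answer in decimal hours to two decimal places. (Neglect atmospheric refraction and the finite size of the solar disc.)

The sunset hour angle satisfies cos H_s = −tan φ tan δ = 0.0417, giving H_s = 87.61°.
Sunrise is at 12 − H_s/15 = 12 − 5.841 = 6.159 h local solar time.

6.16 h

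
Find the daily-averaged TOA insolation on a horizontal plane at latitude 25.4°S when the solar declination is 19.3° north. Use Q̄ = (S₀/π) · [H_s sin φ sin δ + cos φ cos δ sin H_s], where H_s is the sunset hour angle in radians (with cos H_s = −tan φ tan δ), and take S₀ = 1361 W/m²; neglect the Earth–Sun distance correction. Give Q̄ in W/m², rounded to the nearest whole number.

The sunset hour angle satisfies cos H_s = −tan φ tan δ = 0.1663, giving H_s = 80.43°. In radians, H_s = 1.4038.
H_s sin φ sin δ = 1.4038 × -0.4289 × 0.3305 = -0.1990.
cos φ cos δ sin H_s = 0.9033 × 0.9438 × 0.9861 = 0.8407.
Q̄ = (1361/π) × (-0.1990 + 0.8407) = 433.22 × 0.6417 = 278.00 W/m².

278 W/m²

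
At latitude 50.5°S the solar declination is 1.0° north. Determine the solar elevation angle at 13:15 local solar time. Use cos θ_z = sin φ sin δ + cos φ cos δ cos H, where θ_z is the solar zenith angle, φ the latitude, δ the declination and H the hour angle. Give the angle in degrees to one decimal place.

Hour angle H = 15° × (13.25 − 12) = 18.75°.
cos θ_z = sin φ sin δ + cos φ cos δ cos H = (-0.7716)(0.0175) + (0.6361)(0.9998)(0.9469) = 0.5887.
θ_z = arccos(0.5887) = 53.94°, so the elevation is 90° − 53.94° = 36.06°.

36.1°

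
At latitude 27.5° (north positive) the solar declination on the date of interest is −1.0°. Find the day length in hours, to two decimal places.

11.93 hours

cos H_s = −tan(27.5°) · tan(-1.0°) = 0.0091, so H_s = arccos(0.0091) = 89.48°.
Day length = 2 H_s / 15° h⁻¹ = 178.96° / 15 = 11.931 h.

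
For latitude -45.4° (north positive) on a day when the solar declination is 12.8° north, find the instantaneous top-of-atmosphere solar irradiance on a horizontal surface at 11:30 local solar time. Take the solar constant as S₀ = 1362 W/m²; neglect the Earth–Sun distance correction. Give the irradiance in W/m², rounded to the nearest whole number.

Hour angle H = 15° × (11.5 − 12) = -7.50°.
cos θ_z = sin φ sin δ + cos φ cos δ cos H = (-0.7120)(0.2215) + (0.7022)(0.9751)(0.9914) = 0.5211.
Top-of-atmosphere irradiance = S₀ cos θ_z = 1362 × 0.5211 = 709.74 W/m².

710 W/m²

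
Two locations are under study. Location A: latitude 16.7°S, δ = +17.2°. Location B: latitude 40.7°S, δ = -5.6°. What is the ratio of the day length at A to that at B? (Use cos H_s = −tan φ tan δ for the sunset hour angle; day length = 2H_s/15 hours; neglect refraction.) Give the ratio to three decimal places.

A: H_s = arccos(−tan -16.7° · tan 17.2°) = 84.67°, so 2H_s/15 = 11.2893 h.
B: H_s = arccos(−tan -40.7° · tan -5.6°) = 94.84°, so 2H_s/15 = 12.6453 h.
Ratio A/B = 11.2893 / 12.6453 = 0.8928.

0.893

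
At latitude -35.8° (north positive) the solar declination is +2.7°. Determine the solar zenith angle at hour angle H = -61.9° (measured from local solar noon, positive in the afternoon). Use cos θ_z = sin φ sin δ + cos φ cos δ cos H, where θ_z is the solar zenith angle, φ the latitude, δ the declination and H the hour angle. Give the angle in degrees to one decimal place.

cos θ_z = sin(-35.8°) sin(2.7°) + cos(-35.8°) cos(2.7°) cos(-61.90°) = -0.0276 + 0.3816 = 0.3540.
θ_z = arccos(0.3540) = 69.27°.

69.3°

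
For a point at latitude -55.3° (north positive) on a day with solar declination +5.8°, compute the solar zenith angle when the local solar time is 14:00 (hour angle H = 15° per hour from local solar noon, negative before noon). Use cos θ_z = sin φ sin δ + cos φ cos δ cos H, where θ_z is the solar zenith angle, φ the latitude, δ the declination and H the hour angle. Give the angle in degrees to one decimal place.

Hour angle H = 15° × (14 − 12) = 30.00°.
cos θ_z = sin(-55.3°) sin(5.8°) + cos(-55.3°) cos(5.8°) cos(30.00°) = -0.0831 + 0.4905 = 0.4074.
θ_z = arccos(0.4074) = 65.96°.

66.0°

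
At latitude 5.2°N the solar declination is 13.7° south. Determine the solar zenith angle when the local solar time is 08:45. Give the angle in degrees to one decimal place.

Hour angle H = 15° × (8.75 − 12) = -48.75°.
cos θ_z = sin(5.2°) sin(-13.7°) + cos(5.2°) cos(-13.7°) cos(-48.75°) = -0.0215 + 0.6380 = 0.6165.
θ_z = arccos(0.6165) = 51.94°.

51.9°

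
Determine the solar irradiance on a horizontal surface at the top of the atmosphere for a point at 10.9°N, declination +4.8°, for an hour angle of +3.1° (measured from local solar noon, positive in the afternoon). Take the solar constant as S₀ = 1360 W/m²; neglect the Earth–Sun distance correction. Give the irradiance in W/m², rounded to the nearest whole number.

With φ = 10.9°, δ = 4.8°, H = 3.10°: sin φ sin δ = 0.0158, cos φ cos δ cos H = 0.9771, so cos θ_z = 0.9929.
Top-of-atmosphere irradiance = S₀ cos θ_z = 1360 × 0.9929 = 1350.34 W/m².

1350 W/m²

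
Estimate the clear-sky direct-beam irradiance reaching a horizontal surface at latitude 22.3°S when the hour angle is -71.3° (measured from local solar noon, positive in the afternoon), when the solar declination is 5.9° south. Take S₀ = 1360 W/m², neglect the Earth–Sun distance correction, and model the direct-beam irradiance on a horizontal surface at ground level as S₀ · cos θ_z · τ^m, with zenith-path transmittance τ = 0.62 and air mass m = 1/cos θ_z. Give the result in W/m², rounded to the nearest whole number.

cos θ_z = sin φ sin δ + cos φ cos δ cos H = (-0.3795)(-0.1028) + (0.9252)(0.9947)(0.3206) = 0.3341.
Air mass m = 1/cos θ_z = 1/0.3341 = 2.993; τ^m = 0.62^2.993 = 0.2391.
Surface direct beam = 1360 × 0.3341 × 0.2391 = 108.64 W/m².

109 W/m²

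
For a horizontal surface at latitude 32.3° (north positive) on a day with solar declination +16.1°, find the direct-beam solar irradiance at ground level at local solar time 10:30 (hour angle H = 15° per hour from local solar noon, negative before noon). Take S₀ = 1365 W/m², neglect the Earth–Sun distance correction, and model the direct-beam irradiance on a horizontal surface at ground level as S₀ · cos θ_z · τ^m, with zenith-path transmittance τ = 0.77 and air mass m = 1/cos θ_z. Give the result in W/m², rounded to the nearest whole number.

Hour angle H = 15° × (10.5 − 12) = -22.50°.
cos θ_z = sin φ sin δ + cos φ cos δ cos H = (0.5344)(0.2773) + (0.8453)(0.9608)(0.9239) = 0.8985.
Air mass m = 1/cos θ_z = 1/0.8985 = 1.113; τ^m = 0.77^1.113 = 0.7476.
Surface direct beam = 1365 × 0.8985 × 0.7476 = 916.90 W/m².

917 W/m²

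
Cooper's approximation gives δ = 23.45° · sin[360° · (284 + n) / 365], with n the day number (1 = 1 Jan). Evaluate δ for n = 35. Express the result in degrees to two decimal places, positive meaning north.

-16.69°

360 × (284 + 35) / 365 = 314.630°; sin(314.630°) = -0.7117.
δ = 23.45 × -0.7117 = -16.689° ≈ -16.69°.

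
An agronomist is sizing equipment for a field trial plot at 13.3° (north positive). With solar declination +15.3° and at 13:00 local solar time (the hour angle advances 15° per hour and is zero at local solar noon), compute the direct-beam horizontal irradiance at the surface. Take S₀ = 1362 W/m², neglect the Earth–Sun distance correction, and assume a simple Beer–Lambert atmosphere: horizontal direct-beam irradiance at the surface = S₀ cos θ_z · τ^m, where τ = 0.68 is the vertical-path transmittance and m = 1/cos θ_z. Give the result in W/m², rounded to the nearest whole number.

Hour angle H = 15° × (13 − 12) = 15.00°.
cos θ_z = sin φ sin δ + cos φ cos δ cos H = (0.2300)(0.2639) + (0.9732)(0.9646)(0.9659) = 0.9674.
Air mass m = 1/cos θ_z = 1/0.9674 = 1.034; τ^m = 0.68^1.034 = 0.6711.
Surface direct beam = 1362 × 0.9674 × 0.6711 = 884.24 W/m².

884 W/m²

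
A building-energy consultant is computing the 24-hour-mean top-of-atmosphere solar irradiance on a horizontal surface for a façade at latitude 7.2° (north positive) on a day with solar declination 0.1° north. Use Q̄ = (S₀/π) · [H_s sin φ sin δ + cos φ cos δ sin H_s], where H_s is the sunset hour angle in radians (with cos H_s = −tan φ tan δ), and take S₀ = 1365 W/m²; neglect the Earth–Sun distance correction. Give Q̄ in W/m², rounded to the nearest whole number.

cos H_s = −tan(7.2°) · tan(0.1°) = -0.0002, so H_s = arccos(-0.0002) = 90.01°. In radians, H_s = 1.5710.
H_s sin φ sin δ = 1.5710 × 0.1253 × 0.0017 = 0.0003.
cos φ cos δ sin H_s = 0.9921 × 1.0000 × 1.0000 = 0.9921.
Q̄ = (1365/π) × (0.0003 + 0.9921) = 434.49 × 0.9924 = 431.19 W/m².

431 W/m²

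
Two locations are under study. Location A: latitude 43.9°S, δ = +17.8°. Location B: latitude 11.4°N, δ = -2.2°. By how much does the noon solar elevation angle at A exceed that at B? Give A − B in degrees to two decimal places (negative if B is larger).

A: 90° − |-43.9 − (17.8)| = 28.30°.
B: 90° − |11.4 − (-2.2)| = 76.40°.
A − B = 28.30 − 76.40 = -48.10°.

-48.10°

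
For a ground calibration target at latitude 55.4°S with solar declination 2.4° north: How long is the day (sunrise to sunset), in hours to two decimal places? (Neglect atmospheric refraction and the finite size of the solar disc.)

−tan φ tan δ = −(-1.4496)(0.0419) = 0.0607; H_s = arccos(0.0607) = 86.52°.
Day length = 2 H_s / 15° h⁻¹ = 173.04° / 15 = 11.536 h.

11.54 hours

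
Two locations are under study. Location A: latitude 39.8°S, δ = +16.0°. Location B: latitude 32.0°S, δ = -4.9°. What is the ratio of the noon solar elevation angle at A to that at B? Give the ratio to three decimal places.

0.544

A: 90° − |-39.8 − (16.0)| = 34.20°.
B: 90° − |-32.0 − (-4.9)| = 62.90°.
Ratio A/B = 34.2000 / 62.9000 = 0.5437.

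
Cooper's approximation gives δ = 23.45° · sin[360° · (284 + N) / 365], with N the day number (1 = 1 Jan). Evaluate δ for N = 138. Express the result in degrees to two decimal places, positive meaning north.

+19.49°

360 × (284 + 138) / 365 = 416.219°; sin(416.219°) = 0.8312.
δ = 23.45 × 0.8312 = 19.492° ≈ +19.49°.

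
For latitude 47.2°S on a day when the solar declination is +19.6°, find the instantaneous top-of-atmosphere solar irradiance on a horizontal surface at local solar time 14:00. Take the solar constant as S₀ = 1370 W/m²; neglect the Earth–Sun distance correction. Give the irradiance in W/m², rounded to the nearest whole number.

422 W/m²

Hour angle H = 15° × (14 − 12) = 30.00°.
cos θ_z = sin φ sin δ + cos φ cos δ cos H = (-0.7337)(0.3355) + (0.6794)(0.9421)(0.8660) = 0.3081.
Top-of-atmosphere irradiance = S₀ cos θ_z = 1370 × 0.3081 = 422.10 W/m².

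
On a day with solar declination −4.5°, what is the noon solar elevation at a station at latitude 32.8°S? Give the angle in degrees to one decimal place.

61.7°

At local solar noon the hour angle is zero, so the elevation is 90° − |φ − δ| = 90° − |-32.8° − (-4.5°)| = 90° − 28.3° = 61.7°.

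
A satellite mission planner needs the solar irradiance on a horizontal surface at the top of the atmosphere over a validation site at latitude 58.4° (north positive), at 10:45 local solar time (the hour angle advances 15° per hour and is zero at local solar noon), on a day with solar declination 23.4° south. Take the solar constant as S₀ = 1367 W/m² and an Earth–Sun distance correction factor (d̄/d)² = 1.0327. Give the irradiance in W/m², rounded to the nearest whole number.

Hour angle H = 15° × (10.75 − 12) = -18.75°.
With φ = 58.4°, δ = -23.4°, H = -18.75°: sin φ sin δ = -0.3383, cos φ cos δ cos H = 0.4554, so cos θ_z = 0.1171.
Top-of-atmosphere irradiance = S₀ (d̄/d)² cos θ_z = 1367 × 1.0327 × 0.1171 = 165.31 W/m².

165 W/m²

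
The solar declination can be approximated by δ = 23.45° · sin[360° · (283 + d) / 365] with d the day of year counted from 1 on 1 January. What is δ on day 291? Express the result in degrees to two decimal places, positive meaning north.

-10.33°

360 × (283 + 291) / 365 = 566.137°; sin(566.137°) = -0.4405.
δ = 23.45 × -0.4405 = -10.330° ≈ -10.33°.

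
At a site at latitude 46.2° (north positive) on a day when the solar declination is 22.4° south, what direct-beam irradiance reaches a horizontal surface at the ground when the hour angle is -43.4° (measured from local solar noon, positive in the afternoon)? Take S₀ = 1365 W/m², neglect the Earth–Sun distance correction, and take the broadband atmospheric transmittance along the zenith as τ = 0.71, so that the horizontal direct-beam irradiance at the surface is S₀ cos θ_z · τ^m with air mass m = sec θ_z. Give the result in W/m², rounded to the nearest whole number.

cos θ_z = sin φ sin δ + cos φ cos δ cos H = (0.7218)(-0.3811) + (0.6921)(0.9245)(0.7266) = 0.1898.
Air mass m = 1/cos θ_z = 1/0.1898 = 5.269; τ^m = 0.71^5.269 = 0.1645.
Surface direct beam = 1365 × 0.1898 × 0.1645 = 42.62 W/m².

43 W/m²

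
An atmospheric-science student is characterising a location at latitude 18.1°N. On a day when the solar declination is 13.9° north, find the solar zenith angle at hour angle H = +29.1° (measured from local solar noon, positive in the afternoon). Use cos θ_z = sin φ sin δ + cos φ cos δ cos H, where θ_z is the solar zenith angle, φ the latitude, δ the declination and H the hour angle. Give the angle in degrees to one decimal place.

cos θ_z = sin(18.1°) sin(13.9°) + cos(18.1°) cos(13.9°) cos(29.10°) = 0.0746 + 0.8062 = 0.8808.
θ_z = arccos(0.8808) = 28.26°.

28.3°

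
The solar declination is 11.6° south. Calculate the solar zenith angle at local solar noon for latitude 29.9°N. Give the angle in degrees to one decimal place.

41.5°

At local solar noon the hour angle is zero, so the zenith angle is |φ − δ| = |29.9° − (-11.6°)| = 41.5°.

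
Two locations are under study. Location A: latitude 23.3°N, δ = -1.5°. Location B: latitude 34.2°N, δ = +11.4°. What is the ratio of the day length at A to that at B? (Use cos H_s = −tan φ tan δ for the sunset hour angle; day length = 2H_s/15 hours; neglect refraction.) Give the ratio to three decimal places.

0.913

A: H_s = arccos(−tan 23.3° · tan -1.5°) = 89.35°, so 2H_s/15 = 11.9133 h.
B: H_s = arccos(−tan 34.2° · tan 11.4°) = 97.88°, so 2H_s/15 = 13.0507 h.
Ratio A/B = 11.9133 / 13.0507 = 0.9128.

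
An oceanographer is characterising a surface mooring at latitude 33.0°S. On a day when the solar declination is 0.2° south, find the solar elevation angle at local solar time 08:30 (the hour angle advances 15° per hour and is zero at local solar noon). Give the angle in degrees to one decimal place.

30.8°

Hour angle H = 15° × (8.5 − 12) = -52.50°.
With φ = -33.0°, δ = -0.2°, H = -52.50°: sin φ sin δ = 0.0019, cos φ cos δ cos H = 0.5105, so cos θ_z = 0.5124.
θ_z = arccos(0.5124) = 59.18°, so the elevation is 90° − 59.18° = 30.82°.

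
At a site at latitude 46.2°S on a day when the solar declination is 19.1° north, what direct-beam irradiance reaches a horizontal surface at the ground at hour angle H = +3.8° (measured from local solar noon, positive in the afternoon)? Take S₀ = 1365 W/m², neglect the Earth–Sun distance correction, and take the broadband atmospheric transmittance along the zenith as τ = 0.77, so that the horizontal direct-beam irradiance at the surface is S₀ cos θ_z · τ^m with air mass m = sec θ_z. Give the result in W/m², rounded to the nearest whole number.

303 W/m²

cos θ_z = sin φ sin δ + cos φ cos δ cos H = (-0.7218)(0.3272) + (0.6921)(0.9449)(0.9978) = 0.4164.
Air mass m = 1/cos θ_z = 1/0.4164 = 2.402; τ^m = 0.77^2.402 = 0.5338.
Surface direct beam = 1365 × 0.4164 × 0.5338 = 303.40 W/m².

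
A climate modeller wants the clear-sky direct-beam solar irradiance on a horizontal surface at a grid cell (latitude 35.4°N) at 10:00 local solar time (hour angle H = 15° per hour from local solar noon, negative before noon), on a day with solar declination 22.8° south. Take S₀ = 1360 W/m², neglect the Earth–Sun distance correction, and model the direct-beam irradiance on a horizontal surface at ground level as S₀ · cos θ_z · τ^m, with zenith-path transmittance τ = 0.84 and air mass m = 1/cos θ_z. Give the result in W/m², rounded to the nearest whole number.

Hour angle H = 15° × (10 − 12) = -30.00°.
cos θ_z = sin(35.4°) sin(-22.8°) + cos(35.4°) cos(-22.8°) cos(-30.00°) = -0.2245 + 0.6508 = 0.4263.
Air mass m = 1/cos θ_z = 1/0.4263 = 2.346; τ^m = 0.84^2.346 = 0.6643.
Surface direct beam = 1360 × 0.4263 × 0.6643 = 385.14 W/m².

385 W/m²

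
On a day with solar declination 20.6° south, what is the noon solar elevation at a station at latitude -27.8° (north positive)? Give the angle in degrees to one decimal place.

At local solar noon the hour angle is zero, so the elevation is 90° − |φ − δ| = 90° − |-27.8° − (-20.6°)| = 90° − 7.2° = 82.8°.

82.8°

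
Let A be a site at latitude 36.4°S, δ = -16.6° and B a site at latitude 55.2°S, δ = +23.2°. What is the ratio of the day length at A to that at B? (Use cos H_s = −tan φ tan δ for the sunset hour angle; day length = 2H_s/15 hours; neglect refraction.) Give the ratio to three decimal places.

1.978

A: H_s = arccos(−tan -36.4° · tan -16.6°) = 102.70°, so 2H_s/15 = 13.6933 h.
B: H_s = arccos(−tan -55.2° · tan 23.2°) = 51.93°, so 2H_s/15 = 6.9240 h.
Ratio A/B = 13.6933 / 6.9240 = 1.9777.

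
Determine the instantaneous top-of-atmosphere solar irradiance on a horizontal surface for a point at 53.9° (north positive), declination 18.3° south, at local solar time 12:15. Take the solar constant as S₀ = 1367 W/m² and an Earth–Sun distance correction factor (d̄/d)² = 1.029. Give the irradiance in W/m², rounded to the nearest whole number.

Hour angle H = 15° × (12.25 − 12) = 3.75°.
cos θ_z = sin φ sin δ + cos φ cos δ cos H = (0.8080)(-0.3140) + (0.5892)(0.9494)(0.9979) = 0.3045.
Top-of-atmosphere irradiance = S₀ (d̄/d)² cos θ_z = 1367 × 1.029 × 0.3045 = 428.32 W/m².

428 W/m²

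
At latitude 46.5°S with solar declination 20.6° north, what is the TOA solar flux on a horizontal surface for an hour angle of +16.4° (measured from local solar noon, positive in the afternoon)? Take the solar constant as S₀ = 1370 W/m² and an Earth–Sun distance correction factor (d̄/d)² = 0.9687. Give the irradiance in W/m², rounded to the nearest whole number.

482 W/m²

With φ = -46.5°, δ = 20.6°, H = 16.40°: sin φ sin δ = -0.2552, cos φ cos δ cos H = 0.6181, so cos θ_z = 0.3629.
Top-of-atmosphere irradiance = S₀ (d̄/d)² cos θ_z = 1370 × 0.9687 × 0.3629 = 481.61 W/m².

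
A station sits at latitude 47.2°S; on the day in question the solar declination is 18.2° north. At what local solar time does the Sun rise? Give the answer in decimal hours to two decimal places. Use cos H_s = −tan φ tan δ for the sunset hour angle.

7.39 h

cos H_s = −tan(-47.2°) · tan(18.2°) = 0.3551, so H_s = arccos(0.3551) = 69.20°.
Sunrise is at 12 − H_s/15 = 12 − 4.613 = 7.387 h local solar time.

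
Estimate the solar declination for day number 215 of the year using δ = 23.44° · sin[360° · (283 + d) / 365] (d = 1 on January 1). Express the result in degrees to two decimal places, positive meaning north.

360 × (283 + 215) / 365 = 491.178°; sin(491.178°) = 0.7527.
δ = 23.44 × 0.7527 = 17.643° ≈ +17.64°.

+17.64°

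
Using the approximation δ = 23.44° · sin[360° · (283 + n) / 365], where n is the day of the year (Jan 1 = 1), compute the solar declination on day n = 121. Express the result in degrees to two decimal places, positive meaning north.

+14.58°

360 × (283 + 121) / 365 = 398.466°; sin(398.466°) = 0.6221.
δ = 23.44 × 0.6221 = 14.582° ≈ +14.58°.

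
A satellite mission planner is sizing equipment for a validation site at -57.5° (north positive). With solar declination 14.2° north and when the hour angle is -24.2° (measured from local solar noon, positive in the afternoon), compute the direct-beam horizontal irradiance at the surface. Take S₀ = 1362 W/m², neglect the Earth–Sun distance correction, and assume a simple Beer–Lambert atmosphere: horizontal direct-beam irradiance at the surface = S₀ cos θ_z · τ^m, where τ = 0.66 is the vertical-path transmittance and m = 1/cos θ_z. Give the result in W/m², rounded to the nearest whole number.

78 W/m²

With φ = -57.5°, δ = 14.2°, H = -24.20°: sin φ sin δ = -0.2069, cos φ cos δ cos H = 0.4751, so cos θ_z = 0.2682.
Air mass m = 1/cos θ_z = 1/0.2682 = 3.729; τ^m = 0.66^3.729 = 0.2124.
Surface direct beam = 1362 × 0.2682 × 0.2124 = 77.59 W/m².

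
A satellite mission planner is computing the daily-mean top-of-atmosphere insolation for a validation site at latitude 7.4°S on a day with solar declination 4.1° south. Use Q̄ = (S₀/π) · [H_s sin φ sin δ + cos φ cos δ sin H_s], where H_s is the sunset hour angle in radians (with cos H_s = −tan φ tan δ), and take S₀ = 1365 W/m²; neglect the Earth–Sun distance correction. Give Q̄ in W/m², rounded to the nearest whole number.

436 W/m²

cos H_s = −tan(-7.4°) · tan(-4.1°) = -0.0093, so H_s = arccos(-0.0093) = 90.53°. In radians, H_s = 1.5800.
H_s sin φ sin δ = 1.5800 × -0.1288 × -0.0715 = 0.0146.
cos φ cos δ sin H_s = 0.9917 × 0.9974 × 1.0000 = 0.9891.
Q̄ = (1365/π) × (0.0146 + 0.9891) = 434.49 × 1.0037 = 436.10 W/m².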